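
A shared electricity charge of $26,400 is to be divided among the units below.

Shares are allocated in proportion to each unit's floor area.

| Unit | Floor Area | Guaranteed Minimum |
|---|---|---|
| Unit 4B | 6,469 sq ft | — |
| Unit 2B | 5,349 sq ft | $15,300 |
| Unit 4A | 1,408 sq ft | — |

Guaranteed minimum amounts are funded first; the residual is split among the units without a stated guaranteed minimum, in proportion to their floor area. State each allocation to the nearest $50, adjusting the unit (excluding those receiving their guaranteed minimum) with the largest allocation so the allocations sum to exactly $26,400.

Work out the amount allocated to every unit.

Unit 4B: $9,100 | Unit 2B: $15,300 | Unit 4A: $2,000

Guaranteed amounts: Unit 2B $15,300. Balance $11,100.
Balance split over remaining floor area 7,877: Unit 4B 9,115.89 → $9,100; Unit 4A 1,984.11 → $2,000.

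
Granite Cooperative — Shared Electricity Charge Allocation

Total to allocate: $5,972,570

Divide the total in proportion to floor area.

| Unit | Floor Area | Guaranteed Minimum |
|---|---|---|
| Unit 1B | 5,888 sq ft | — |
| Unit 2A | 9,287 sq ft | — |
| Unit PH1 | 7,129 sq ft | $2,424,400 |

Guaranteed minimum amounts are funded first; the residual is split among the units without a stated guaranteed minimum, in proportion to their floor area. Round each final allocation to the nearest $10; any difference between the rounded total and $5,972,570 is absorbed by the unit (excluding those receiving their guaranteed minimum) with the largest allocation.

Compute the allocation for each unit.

Unit 1B: $1,376,710 · Unit 2A: $2,171,460 · Unit PH1: $2,424,400

Guaranteed amounts: Unit PH1 $2,424,400. Balance $3,548,170.
Balance split over remaining floor area 15,175: Unit 1B 1,376,713.34 → $1,376,710; Unit 2A 2,171,456.66 → $2,171,460.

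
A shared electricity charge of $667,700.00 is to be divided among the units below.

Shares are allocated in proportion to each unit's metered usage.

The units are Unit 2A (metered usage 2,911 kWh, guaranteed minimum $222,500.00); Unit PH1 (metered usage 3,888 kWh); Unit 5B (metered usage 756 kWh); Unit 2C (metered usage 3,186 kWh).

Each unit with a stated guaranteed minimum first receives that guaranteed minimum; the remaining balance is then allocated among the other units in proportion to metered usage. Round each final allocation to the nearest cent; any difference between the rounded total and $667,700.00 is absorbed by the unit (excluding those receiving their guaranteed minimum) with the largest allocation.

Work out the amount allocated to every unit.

Minimums first: Unit 2A $222,500.00. Residual $445,200.00.
Residual split over remaining metered usage 7,830: Unit PH1 221,064.8276 → $221,064.83; Unit 5B 42,984.8276 → $42,984.83; Unit 2C 181,150.3448 → $181,150.34.

Unit 2A: $222,500.00 · Unit PH1: $221,064.83 · Unit 5B: $42,984.83 · Unit 2C: $181,150.34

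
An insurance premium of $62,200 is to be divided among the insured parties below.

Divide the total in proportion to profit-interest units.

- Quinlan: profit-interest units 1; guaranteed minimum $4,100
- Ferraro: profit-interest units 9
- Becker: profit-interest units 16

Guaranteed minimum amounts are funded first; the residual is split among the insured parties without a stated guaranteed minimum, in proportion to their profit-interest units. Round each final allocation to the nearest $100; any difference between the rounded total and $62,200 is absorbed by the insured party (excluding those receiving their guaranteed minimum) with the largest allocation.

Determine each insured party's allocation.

Quinlan: $4,100 | Ferraro: $20,900 | Becker: $37,200

Guaranteed amounts: Quinlan $4,100. Remaining pool $58,100.
Remaining pool split over remaining profit-interest units 25: Ferraro 20,916.00 → $20,900; Becker 37,184.00 → $37,200.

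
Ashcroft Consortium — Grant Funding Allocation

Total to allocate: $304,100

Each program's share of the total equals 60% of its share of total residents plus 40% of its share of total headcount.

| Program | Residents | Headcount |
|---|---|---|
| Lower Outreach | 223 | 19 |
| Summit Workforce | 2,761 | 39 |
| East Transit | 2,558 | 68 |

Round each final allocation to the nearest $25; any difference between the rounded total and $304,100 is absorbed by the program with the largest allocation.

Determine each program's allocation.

Totals — residents 5,542, headcount 126.
Blended shares (60% residents + 40% headcount): Lower Outreach 0.0845; Summit Workforce 0.4227; East Transit 0.4928.
Pro-rata amounts: Lower Outreach 25,684.40; Summit Workforce 128,551.24; East Transit 149,864.36.
At nearest $25: Lower Outreach $25,675; Summit Workforce $128,550; East Transit $149,875. Sum = $304,100.
No rounding difference to absorb.

Lower Outreach: $25,675 · Summit Workforce: $128,550 · East Transit: $149,875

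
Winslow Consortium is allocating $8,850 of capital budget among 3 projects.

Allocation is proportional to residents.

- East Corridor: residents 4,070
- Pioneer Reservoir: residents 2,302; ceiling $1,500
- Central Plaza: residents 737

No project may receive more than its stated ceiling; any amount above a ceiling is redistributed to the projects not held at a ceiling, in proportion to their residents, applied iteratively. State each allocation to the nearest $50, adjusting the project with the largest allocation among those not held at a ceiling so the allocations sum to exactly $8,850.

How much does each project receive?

Total residents = 7,109.
Proportional shares (ignoring caps): East Corridor 5,066.75; Pioneer Reservoir 2,865.76; Central Plaza 917.49.
Held at cap: Pioneer Reservoir ($1,500); residual $7,350 reallocated over remaining residents 4,807.
Remaining shares: East Corridor 6,223.11 → $6,200; Central Plaza 1,126.89 → $1,150.

East Corridor: $6,200; Pioneer Reservoir: $1,500; Central Plaza: $1,150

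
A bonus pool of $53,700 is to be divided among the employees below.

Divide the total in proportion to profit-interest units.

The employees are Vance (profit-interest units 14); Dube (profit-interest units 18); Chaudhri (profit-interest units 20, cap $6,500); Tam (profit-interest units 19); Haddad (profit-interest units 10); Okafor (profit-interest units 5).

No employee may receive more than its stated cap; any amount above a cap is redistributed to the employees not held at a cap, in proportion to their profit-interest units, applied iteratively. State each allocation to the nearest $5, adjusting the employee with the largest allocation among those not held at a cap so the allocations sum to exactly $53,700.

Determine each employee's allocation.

Profit-interest units total: 86.
Pro-rata shares before constraints: Vance 8,741.86; Dube 11,239.53; Chaudhri 12,488.37; Tam 11,863.95; Haddad 6,244.19; Okafor 3,122.09.
Cap binds for Chaudhri ($6,500); balance $47,200 reallocated over remaining profit-interest units 66.
Remaining shares: Vance 10,012.12 → $10,010; Dube 12,872.73 → $12,875; Tam 13,587.88 → $13,590; Haddad 7,151.52 → $7,150; Okafor 3,575.76 → $3,575.

Vance: $10,010 | Dube: $12,875 | Chaudhri: $6,500 | Tam: $13,590 | Haddad: $7,150 | Okafor: $3,575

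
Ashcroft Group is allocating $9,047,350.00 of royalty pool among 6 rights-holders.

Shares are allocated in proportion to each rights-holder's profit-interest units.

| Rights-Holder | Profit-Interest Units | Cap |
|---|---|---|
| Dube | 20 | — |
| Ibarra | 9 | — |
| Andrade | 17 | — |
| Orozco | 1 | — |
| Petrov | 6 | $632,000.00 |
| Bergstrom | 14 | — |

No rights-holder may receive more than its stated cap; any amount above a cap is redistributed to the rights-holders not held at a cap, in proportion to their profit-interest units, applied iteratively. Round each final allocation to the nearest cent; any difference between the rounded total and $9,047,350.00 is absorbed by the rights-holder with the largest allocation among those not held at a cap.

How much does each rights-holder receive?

Sum of profit-interest units: 67.
Pro-rata shares before constraints: Dube 2,700,701.4925; Ibarra 1,215,315.6716; Andrade 2,295,596.2687; Orozco 135,035.0746; Petrov 810,210.4478; Bergstrom 1,890,491.0448.
Cap binds for Petrov ($632,000.00); residual $8,415,350.00 reallocated over remaining profit-interest units 61.
Redistributed shares: Dube 2,759,131.1475 → $2,759,131.15; Ibarra 1,241,609.0164 → $1,241,609.02; Andrade 2,345,261.4754 → $2,345,261.48; Orozco 137,956.5574 → $137,956.56; Bergstrom 1,931,391.8033 → $1,931,391.80.
Rounding difference −$0.01 applied to Dube → $2,759,131.14.

Dube: $2,759,131.14; Ibarra: $1,241,609.02; Andrade: $2,345,261.48; Orozco: $137,956.56; Petrov: $632,000.00; Bergstrom: $1,931,391.80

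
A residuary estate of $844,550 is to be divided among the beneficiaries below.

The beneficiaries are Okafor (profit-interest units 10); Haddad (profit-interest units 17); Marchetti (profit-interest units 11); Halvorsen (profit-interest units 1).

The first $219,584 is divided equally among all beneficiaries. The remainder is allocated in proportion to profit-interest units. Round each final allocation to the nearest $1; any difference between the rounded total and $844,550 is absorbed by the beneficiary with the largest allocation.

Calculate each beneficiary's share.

$219,584 shared equally gives $54,896 per beneficiary.
Remainder $624,966 by profit-interest units (total 39): Okafor 160,247.69 → $160,248; Haddad 272,421.08 → $272,421; Marchetti 176,272.46 → $176,272; Halvorsen 16,024.77 → $16,025.
Totals: Okafor $54,896 + $160,248 = $215,144; Haddad $54,896 + $272,421 = $327,317; Marchetti $54,896 + $176,272 = $231,168; Halvorsen $54,896 + $16,025 = $70,921.

Okafor: $215,144 · Haddad: $327,317 · Marchetti: $231,168 · Halvorsen: $70,921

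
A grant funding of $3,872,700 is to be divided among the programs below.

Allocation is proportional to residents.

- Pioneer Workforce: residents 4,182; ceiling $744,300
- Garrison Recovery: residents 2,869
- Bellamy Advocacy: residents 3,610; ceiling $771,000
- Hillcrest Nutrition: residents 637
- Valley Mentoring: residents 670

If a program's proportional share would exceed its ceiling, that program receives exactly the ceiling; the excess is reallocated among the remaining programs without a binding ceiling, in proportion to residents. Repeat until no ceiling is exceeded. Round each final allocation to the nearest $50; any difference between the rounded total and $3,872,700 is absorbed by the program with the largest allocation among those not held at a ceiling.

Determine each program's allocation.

Residents total: 11,968.
Pro-rata shares before constraints: Pioneer Workforce 1,353,244.60; Garrison Recovery 928,373.69; Bellamy Advocacy 1,168,152.32; Hillcrest Nutrition 206,125.49; Valley Mentoring 216,803.89.
Capped: Pioneer Workforce ($744,300), Bellamy Advocacy ($771,000); remaining pool $2,357,400 reallocated over remaining residents 4,176.
Redistributed shares: Garrison Recovery 1,619,583.48 → $1,619,600; Hillcrest Nutrition 359,593.82 → $359,600; Valley Mentoring 378,222.70 → $378,200.

Pioneer Workforce: $744,300 · Garrison Recovery: $1,619,600 · Bellamy Advocacy: $771,000 · Hillcrest Nutrition: $359,600 · Valley Mentoring: $378,200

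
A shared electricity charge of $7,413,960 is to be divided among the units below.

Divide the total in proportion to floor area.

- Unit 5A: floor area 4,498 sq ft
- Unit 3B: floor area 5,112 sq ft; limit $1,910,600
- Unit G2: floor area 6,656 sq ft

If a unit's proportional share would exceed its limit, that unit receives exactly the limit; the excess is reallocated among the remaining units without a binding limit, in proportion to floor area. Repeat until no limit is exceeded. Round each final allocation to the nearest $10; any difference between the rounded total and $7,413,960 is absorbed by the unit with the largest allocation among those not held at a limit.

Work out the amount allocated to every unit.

Sum of floor area: 16,266.
Pro-rata shares before constraints: Unit 5A 2,050,165.50; Unit 3B 2,330,023.58; Unit G2 3,033,770.92.
Capped: Unit 3B ($1,910,600); residual $5,503,360 reallocated over remaining floor area 11,154.
Redistributed shares: Unit 5A 2,219,303.68 → $2,219,300; Unit G2 3,284,056.32 → $3,284,060.

Unit 5A: $2,219,300 | Unit 3B: $1,910,600 | Unit G2: $3,284,060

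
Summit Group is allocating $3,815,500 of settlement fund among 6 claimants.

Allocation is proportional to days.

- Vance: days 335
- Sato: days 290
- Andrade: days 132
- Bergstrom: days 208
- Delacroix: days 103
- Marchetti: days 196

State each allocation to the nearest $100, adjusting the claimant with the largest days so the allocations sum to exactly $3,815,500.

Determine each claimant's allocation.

Vance: $1,011,200 | Sato: $875,400 | Andrade: $398,500 | Bergstrom: $627,900 | Delacroix: $310,900 | Marchetti: $591,600

Days total: 335 + 290 + 132 + 208 + 103 + 196 = 1,264.
Unrounded shares: Vance 1,011,228.24; Sato 875,391.61; Andrade 398,454.11; Bergstrom 627,867.09; Delacroix 310,914.95; Marchetti 591,643.99.
At nearest $100: Vance $1,011,200; Sato $875,400; Andrade $398,500; Bergstrom $627,900; Delacroix $310,900; Marchetti $591,600. Sum = $3,815,500.
Sum already equals the total — no adjustment.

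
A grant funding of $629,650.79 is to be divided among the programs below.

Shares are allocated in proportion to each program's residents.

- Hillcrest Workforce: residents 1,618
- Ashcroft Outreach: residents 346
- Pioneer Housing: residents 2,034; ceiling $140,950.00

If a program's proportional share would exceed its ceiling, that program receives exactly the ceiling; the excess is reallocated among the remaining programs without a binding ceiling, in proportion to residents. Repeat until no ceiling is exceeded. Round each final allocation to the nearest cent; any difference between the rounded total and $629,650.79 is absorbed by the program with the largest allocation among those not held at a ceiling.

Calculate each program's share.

Sum of residents: 3,998.
Unconstrained shares: Hillcrest Workforce 254,821.1551; Ashcroft Outreach 54,492.0394; Pioneer Housing 320,337.5955.
Cap binds for Pioneer Housing ($140,950.00); balance $488,700.79 reallocated over remaining residents 1,964.
Remaining shares: Hillcrest Workforce 402,605.8443 → $402,605.84; Ashcroft Outreach 86,094.9457 → $86,094.95.

Hillcrest Workforce: $402,605.84; Ashcroft Outreach: $86,094.95; Pioneer Housing: $140,950.00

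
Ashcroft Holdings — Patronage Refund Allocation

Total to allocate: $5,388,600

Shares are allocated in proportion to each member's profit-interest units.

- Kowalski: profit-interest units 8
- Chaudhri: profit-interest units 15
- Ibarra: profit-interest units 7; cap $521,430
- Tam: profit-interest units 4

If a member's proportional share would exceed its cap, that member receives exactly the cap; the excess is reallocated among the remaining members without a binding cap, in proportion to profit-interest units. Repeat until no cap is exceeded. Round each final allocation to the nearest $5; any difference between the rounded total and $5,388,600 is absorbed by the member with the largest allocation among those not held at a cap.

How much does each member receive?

Kowalski: $1,442,125 · Chaudhri: $2,703,985 · Ibarra: $521,430 · Tam: $721,060

Sum of profit-interest units: 34.
Pro-rata shares before constraints: Kowalski 1,267,905.88; Chaudhri 2,377,323.53; Ibarra 1,109,417.65; Tam 633,952.94.
Held at cap: Ibarra ($521,430); remaining pool $4,867,170 reallocated over remaining profit-interest units 27.
Redistributed shares: Kowalski 1,442,124.44 → $1,442,125; Chaudhri 2,703,983.33 → $2,703,985; Tam 721,062.22 → $721,060.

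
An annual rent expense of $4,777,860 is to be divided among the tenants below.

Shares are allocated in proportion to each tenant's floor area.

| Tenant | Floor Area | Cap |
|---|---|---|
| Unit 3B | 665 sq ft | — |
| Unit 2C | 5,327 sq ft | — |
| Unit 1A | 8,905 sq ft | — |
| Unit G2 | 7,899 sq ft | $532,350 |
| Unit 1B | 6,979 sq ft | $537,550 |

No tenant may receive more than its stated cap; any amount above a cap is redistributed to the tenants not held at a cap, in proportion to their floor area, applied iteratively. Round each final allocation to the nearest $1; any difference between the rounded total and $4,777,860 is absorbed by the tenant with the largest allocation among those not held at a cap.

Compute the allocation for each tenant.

Unit 3B: $165,523; Unit 2C: $1,325,925; Unit 1A: $2,216,512; Unit G2: $532,350; Unit 1B: $537,550

Floor area total: 29,775.
Pro-rata shares before constraints: Unit 3B 106,709.55; Unit 2C 854,799.67; Unit 1A 1,428,945.20; Unit G2 1,267,516.91; Unit 1B 1,119,888.66.
Cap binds for Unit G2 ($532,350), Unit 1B ($537,550); residual $3,707,960 reallocated over remaining floor area 14,897.
Redistributed shares: Unit 3B 165,522.82 → $165,523; Unit 2C 1,325,924.88 → $1,325,925; Unit 1A 2,216,512.30 → $2,216,512.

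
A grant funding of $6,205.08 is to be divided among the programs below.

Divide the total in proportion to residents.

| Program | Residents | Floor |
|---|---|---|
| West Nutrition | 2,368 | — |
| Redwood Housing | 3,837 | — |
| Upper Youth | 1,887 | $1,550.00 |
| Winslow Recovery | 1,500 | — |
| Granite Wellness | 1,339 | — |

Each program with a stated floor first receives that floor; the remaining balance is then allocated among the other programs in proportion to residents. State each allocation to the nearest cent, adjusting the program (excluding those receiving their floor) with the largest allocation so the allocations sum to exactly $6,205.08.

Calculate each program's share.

West Nutrition: $1,218.84; Redwood Housing: $1,974.97; Upper Youth: $1,550.00; Winslow Recovery: $772.07; Granite Wellness: $689.20

Guaranteed amounts: Upper Youth $1,550.00. Residual $4,655.08.
Residual split over remaining residents 9,044: West Nutrition 1,218.8445 → $1,218.84; Redwood Housing 1,974.9604 → $1,974.96; Winslow Recovery 772.0721 → $772.07; Granite Wellness 689.2030 → $689.20.
Rounding difference +$0.01 applied to Redwood Housing → $1,974.97.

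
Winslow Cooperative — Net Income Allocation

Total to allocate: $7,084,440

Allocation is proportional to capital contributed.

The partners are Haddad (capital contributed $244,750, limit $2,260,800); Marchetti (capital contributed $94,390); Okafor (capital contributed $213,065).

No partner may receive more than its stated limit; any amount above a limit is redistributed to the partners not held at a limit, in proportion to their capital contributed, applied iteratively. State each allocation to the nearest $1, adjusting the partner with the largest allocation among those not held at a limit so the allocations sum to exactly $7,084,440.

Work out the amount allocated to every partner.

Total capital contributed = 552,205.
Pro-rata shares before constraints: Haddad 3,139,987.31; Marchetti 1,210,963.85; Okafor 2,733,488.85.
Held at cap: Haddad ($2,260,800); remaining pool $4,823,640 reallocated over remaining capital contributed 307,455.
Remaining shares: Marchetti 1,480,878.11 → $1,480,878; Okafor 3,342,761.89 → $3,342,762.

Haddad: $2,260,800; Marchetti: $1,480,878; Okafor: $3,342,762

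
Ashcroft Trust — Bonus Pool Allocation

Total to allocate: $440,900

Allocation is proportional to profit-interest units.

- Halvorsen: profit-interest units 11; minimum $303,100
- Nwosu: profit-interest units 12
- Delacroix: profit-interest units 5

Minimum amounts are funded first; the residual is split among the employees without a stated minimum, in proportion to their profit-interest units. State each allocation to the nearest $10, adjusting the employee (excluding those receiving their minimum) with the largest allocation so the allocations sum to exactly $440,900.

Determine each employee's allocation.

Halvorsen: $303,100 · Nwosu: $97,270 · Delacroix: $40,530

Guaranteed amounts: Halvorsen $303,100. Remaining pool $137,800.
Remaining pool split over remaining profit-interest units 17: Nwosu 97,270.59 → $97,270; Delacroix 40,529.41 → $40,530.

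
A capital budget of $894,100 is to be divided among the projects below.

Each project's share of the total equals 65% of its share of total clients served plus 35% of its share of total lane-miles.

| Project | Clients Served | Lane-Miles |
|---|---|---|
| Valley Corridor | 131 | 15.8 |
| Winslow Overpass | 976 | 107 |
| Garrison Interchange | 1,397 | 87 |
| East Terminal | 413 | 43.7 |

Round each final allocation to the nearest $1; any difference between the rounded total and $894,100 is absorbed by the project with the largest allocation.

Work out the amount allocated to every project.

Valley Corridor: $45,604 | Winslow Overpass: $326,539 | Garrison Interchange: $385,728 | East Terminal: $136,229

Totals — clients served 2,917, lane-miles 253.5.
Blended shares (65% clients served + 35% lane-miles): Valley Corridor 0.0510; Winslow Overpass 0.3652; Garrison Interchange 0.4314; East Terminal 0.1524.
Unrounded shares: Valley Corridor 45,604.06; Winslow Overpass 326,539.15; Garrison Interchange 385,727.43; East Terminal 136,229.36.
At nearest $1: Valley Corridor $45,604; Winslow Overpass $326,539; Garrison Interchange $385,727; East Terminal $136,229. Sum = $894,099.
Difference $894,100 − $894,099 = +$1 applied to largest allocation (Garrison Interchange): Garrison Interchange becomes $385,728.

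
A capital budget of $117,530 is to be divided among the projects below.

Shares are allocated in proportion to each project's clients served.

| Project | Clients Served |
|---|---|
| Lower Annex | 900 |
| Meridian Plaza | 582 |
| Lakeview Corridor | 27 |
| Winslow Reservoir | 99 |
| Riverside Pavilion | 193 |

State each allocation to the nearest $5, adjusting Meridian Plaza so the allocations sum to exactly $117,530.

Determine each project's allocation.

Combined clients served = 1,801.
Unrounded shares: Lower Annex 900/1,801 × $117,530 = 58,732.37; Meridian Plaza 582/1,801 × $117,530 = 37,980.27; Lakeview Corridor 27/1,801 × $117,530 = 1,761.97; Winslow Reservoir 99/1,801 × $117,530 = 6,460.56; Riverside Pavilion 193/1,801 × $117,530 = 12,594.83.
At nearest $5: Lower Annex $58,730; Meridian Plaza $37,980; Lakeview Corridor $1,760; Winslow Reservoir $6,460; Riverside Pavilion $12,595. Sum = $117,525.
Difference $117,530 − $117,525 = +$5 applied to Meridian Plaza: Meridian Plaza becomes $37,985.

Lower Annex: $58,730; Meridian Plaza: $37,985; Lakeview Corridor: $1,760; Winslow Reservoir: $6,460; Riverside Pavilion: $12,595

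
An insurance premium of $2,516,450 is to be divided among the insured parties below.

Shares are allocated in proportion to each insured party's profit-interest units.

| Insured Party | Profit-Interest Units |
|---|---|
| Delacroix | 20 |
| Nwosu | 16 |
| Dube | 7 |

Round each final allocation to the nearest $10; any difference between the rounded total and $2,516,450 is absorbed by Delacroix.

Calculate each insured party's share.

Delacroix: $1,170,450 | Nwosu: $936,350 | Dube: $409,650

Combined profit-interest units = 43.
Pro-rata amounts: Delacroix 20/43 × $2,516,450 = 1,170,441.86; Nwosu 16/43 × $2,516,450 = 936,353.49; Dube 7/43 × $2,516,450 = 409,654.65.
At nearest $10: Delacroix $1,170,440; Nwosu $936,350; Dube $409,650. Sum = $2,516,440.
Difference $2,516,450 − $2,516,440 = +$10 applied to Delacroix: Delacroix becomes $1,170,450.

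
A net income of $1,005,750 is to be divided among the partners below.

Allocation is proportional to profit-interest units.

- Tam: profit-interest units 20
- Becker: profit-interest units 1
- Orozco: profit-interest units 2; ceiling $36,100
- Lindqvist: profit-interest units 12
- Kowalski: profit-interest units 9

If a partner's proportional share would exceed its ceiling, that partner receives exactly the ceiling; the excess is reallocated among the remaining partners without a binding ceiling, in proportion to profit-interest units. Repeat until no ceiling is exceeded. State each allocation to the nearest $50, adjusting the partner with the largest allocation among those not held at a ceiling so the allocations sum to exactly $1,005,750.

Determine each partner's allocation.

Tam: $461,700; Becker: $23,100; Orozco: $36,100; Lindqvist: $277,050; Kowalski: $207,800

Sum of profit-interest units: 44.
Unconstrained shares: Tam 457,159.09; Becker 22,857.95; Orozco 45,715.91; Lindqvist 274,295.45; Kowalski 205,721.59.
Capped: Orozco ($36,100); remaining pool $969,650 reallocated over remaining profit-interest units 42.
Shares after redistribution: Tam 461,738.10 → $461,750; Becker 23,086.90 → $23,100; Lindqvist 277,042.86 → $277,050; Kowalski 207,782.14 → $207,800.
Rounding difference −$50 applied to Tam → $461,700.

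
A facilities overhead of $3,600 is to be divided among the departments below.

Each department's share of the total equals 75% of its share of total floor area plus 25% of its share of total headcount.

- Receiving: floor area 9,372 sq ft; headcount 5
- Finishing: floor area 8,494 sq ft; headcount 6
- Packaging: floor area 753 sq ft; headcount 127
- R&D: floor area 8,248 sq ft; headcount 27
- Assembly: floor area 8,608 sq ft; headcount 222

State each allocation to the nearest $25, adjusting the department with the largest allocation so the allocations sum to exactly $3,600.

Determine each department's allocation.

Receiving: $725; Finishing: $650; Packaging: $350; R&D: $700; Assembly: $1,175

Floor area total 35,475; headcount total 387.
Combined weights (75% floor area + 25% headcount): Receiving 0.2014; Finishing 0.1835; Packaging 0.0980; R&D 0.1918; Assembly 0.3254.
Raw shares: Receiving 724.93; Finishing 660.43; Packaging 352.66; R&D 690.55; Assembly 1,171.43.
Rounded to nearest $25: Receiving $725; Finishing $650; Packaging $350; R&D $700; Assembly $1,175. Sum = $3,600.
No rounding difference to absorb.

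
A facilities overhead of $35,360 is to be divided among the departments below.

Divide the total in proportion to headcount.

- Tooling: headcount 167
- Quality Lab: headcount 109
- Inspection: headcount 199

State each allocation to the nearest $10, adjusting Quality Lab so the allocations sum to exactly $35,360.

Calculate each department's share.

Headcount total: 475.
Proportional shares: Tooling 167/475 × $35,360 = 12,431.83; Quality Lab 109/475 × $35,360 = 8,114.19; Inspection 199/475 × $35,360 = 14,813.98.
After rounding ($10): Tooling $12,430; Quality Lab $8,110; Inspection $14,810. Sum = $35,350.
Difference $35,360 − $35,350 = +$10 applied to Quality Lab: Quality Lab becomes $8,120.

Tooling: $12,430; Quality Lab: $8,120; Inspection: $14,810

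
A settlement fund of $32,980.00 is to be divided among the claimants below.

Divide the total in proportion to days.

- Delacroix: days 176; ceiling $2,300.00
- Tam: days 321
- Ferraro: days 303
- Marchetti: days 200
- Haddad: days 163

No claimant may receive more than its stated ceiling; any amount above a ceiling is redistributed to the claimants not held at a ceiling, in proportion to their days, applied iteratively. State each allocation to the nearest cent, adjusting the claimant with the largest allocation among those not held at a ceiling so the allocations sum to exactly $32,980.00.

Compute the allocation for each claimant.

Delacroix: $2,300.00 | Tam: $9,977.99 | Ferraro: $9,418.48 | Marchetti: $6,216.82 | Haddad: $5,066.71

Days total: 1,163.
Proportional shares (ignoring caps): Delacroix 4,990.9544; Tam 9,102.8203; Ferraro 8,592.3818; Marchetti 5,671.5391; Haddad 4,622.3044.
Cap binds for Delacroix ($2,300.00); residual $30,680.00 reallocated over remaining days 987.
Shares after redistribution: Tam 9,977.9939 → $9,977.99; Ferraro 9,418.4802 → $9,418.48; Marchetti 6,216.8186 → $6,216.82; Haddad 5,066.7072 → $5,066.71.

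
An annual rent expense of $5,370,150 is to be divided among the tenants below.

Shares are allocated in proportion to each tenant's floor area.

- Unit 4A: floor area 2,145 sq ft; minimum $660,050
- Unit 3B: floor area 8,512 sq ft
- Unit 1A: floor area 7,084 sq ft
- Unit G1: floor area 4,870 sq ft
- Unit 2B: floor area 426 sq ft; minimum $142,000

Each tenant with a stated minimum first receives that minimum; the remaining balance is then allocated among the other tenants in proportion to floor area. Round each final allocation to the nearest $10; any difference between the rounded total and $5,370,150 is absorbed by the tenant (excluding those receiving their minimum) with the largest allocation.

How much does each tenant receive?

Unit 4A: $660,050 | Unit 3B: $1,899,910 | Unit 1A: $1,581,180 | Unit G1: $1,087,010 | Unit 2B: $142,000

Guaranteed amounts: Unit 4A $660,050; Unit 2B $142,000. Residual $4,568,100.
Residual split over remaining floor area 20,466: Unit 3B 1,899,915.33 → $1,899,920; Unit 1A 1,581,179.54 → $1,581,180; Unit G1 1,087,005.13 → $1,087,010.
Rounding difference −$10 applied to Unit 3B → $1,899,910.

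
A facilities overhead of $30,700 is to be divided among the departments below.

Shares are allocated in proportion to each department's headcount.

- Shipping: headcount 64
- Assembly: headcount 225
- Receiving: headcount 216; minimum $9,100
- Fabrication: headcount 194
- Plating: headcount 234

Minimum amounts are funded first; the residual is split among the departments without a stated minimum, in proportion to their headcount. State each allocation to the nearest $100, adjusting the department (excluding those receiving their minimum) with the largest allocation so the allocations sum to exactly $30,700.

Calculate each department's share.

Shipping: $1,900 · Assembly: $6,800 · Receiving: $9,100 · Fabrication: $5,800 · Plating: $7,100

Minimums first: Receiving $9,100. Residual $21,600.
Residual split over remaining headcount 717: Shipping 1,928.03 → $1,900; Assembly 6,778.24 → $6,800; Fabrication 5,844.35 → $5,800; Plating 7,049.37 → $7,000.
Rounding difference +$100 applied to Plating → $7,100.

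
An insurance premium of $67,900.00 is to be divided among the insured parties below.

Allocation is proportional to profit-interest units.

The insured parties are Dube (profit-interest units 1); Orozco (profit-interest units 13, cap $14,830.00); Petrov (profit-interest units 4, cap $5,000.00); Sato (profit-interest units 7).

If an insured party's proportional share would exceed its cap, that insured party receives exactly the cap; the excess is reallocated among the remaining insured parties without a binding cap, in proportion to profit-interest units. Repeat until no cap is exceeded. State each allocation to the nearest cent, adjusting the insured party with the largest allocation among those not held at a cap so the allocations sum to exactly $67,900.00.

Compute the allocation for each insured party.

Dube: $6,008.75 · Orozco: $14,830.00 · Petrov: $5,000.00 · Sato: $42,061.25

Sum of profit-interest units: 25.
Pro-rata shares before constraints: Dube 2,716.0000; Orozco 35,308.0000; Petrov 10,864.0000; Sato 19,012.0000.
Capped: Orozco ($14,830.00), Petrov ($5,000.00); remaining pool $48,070.00 reallocated over remaining profit-interest units 8.
Remaining shares: Dube 6,008.7500 → $6,008.75; Sato 42,061.2500 → $42,061.25.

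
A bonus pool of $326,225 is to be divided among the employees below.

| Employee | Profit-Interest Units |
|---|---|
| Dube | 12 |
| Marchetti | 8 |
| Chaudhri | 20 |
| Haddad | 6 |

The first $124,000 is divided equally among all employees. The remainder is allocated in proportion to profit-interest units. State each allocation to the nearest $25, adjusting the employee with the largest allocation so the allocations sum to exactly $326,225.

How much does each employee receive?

Dube: $83,750 | Marchetti: $66,175 | Chaudhri: $118,925 | Haddad: $57,375

First tranche $124,000 split equally: $31,000 each.
Remainder $202,225 by profit-interest units (total 46): Dube 52,754.35 → $52,750; Marchetti 35,169.57 → $35,175; Chaudhri 87,923.91 → $87,925; Haddad 26,377.17 → $26,375.
Totals: Dube $31,000 + $52,750 = $83,750; Marchetti $31,000 + $35,175 = $66,175; Chaudhri $31,000 + $87,925 = $118,925; Haddad $31,000 + $26,375 = $57,375.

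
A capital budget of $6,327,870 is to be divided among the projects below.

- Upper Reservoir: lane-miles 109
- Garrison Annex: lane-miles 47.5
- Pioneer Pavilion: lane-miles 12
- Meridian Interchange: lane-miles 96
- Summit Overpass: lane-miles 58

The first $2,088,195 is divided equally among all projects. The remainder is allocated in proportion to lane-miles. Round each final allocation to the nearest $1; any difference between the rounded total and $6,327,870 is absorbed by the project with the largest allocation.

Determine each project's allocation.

$2,088,195 shared equally gives $417,639 per project.
Remainder $4,239,675 by lane-miles (total 322.5): Upper Reservoir 1,432,944.42 → $1,432,944; Garrison Annex 624,448.26 → $624,448; Pioneer Pavilion 157,755.35 → $157,755; Meridian Interchange 1,262,042.79 → $1,262,043; Summit Overpass 762,484.19 → $762,484.
Rounding difference +$1 on remainder applied to Upper Reservoir.
Totals: Upper Reservoir $417,639 + $1,432,945 = $1,850,584; Garrison Annex $417,639 + $624,448 = $1,042,087; Pioneer Pavilion $417,639 + $157,755 = $575,394; Meridian Interchange $417,639 + $1,262,043 = $1,679,682; Summit Overpass $417,639 + $762,484 = $1,180,123.

Upper Reservoir: $1,850,584 · Garrison Annex: $1,042,087 · Pioneer Pavilion: $575,394 · Meridian Interchange: $1,679,682 · Summit Overpass: $1,180,123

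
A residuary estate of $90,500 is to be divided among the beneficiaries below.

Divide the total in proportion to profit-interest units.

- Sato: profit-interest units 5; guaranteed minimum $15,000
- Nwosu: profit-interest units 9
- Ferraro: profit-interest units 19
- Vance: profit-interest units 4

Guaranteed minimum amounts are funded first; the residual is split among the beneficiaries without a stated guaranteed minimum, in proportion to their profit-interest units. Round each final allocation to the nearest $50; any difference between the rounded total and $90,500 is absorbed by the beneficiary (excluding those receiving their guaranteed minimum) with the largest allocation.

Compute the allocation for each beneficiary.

Sato: $15,000; Nwosu: $21,250; Ferraro: $44,800; Vance: $9,450

Fund the minimums — Sato $15,000. Residual $75,500.
Residual split over remaining profit-interest units 32: Nwosu 21,234.38 → $21,250; Ferraro 44,828.12 → $44,850; Vance 9,437.50 → $9,450.
Rounding difference −$50 applied to Ferraro → $44,800.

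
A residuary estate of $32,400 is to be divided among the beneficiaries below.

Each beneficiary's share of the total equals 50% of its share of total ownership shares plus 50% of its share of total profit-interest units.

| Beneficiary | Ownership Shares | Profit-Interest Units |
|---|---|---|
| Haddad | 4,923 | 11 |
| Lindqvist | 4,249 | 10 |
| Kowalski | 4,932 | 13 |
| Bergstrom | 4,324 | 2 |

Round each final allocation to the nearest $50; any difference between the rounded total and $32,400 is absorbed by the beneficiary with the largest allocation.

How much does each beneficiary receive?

Totals — ownership shares 18,428, profit-interest units 36.
Composite weights (50% ownership shares + 50% profit-interest units): Haddad 0.2864; Lindqvist 0.2542; Kowalski 0.3144; Bergstrom 0.1451.
Proportional shares: Haddad 9,277.79; Lindqvist 8,235.28; Kowalski 10,185.71; Bergstrom 4,701.22.
Rounded to nearest $50: Haddad $9,300; Lindqvist $8,250; Kowalski $10,200; Bergstrom $4,700. Sum = $32,450.
Difference $32,400 − $32,450 = −$50 applied to largest allocation (Kowalski): Kowalski becomes $10,150.

Haddad: $9,300 · Lindqvist: $8,250 · Kowalski: $10,150 · Bergstrom: $4,700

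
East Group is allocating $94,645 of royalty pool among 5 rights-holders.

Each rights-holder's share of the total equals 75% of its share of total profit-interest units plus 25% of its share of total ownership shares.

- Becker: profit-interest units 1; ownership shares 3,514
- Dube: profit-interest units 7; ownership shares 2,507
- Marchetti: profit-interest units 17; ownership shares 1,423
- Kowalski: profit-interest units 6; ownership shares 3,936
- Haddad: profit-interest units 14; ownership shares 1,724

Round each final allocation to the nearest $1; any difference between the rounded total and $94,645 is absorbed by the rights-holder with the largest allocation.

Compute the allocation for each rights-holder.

Becker: $7,922 | Dube: $15,569 | Marchetti: $29,385 | Kowalski: $16,572 | Haddad: $25,197

Totals — profit-interest units 45, ownership shares 13,104.
Blended shares (75% profit-interest units + 25% ownership shares): Becker 0.0837; Dube 0.1645; Marchetti 0.3105; Kowalski 0.1751; Haddad 0.2662.
Pro-rata amounts: Becker 7,922.47; Dube 15,568.68; Marchetti 29,385.52; Kowalski 16,571.54; Haddad 25,196.78.
Rounded to nearest $1: Becker $7,922; Dube $15,569; Marchetti $29,386; Kowalski $16,572; Haddad $25,197. Sum = $94,646.
Difference $94,645 − $94,646 = −$1 applied to largest allocation (Marchetti): Marchetti becomes $29,385.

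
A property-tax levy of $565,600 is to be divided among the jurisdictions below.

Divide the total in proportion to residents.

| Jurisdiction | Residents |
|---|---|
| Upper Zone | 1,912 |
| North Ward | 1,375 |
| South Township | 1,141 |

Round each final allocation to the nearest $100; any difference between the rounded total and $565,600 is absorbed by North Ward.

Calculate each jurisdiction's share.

Upper Zone: $244,200; North Ward: $175,700; South Township: $145,700

Combined residents = 4,428.
Proportional shares: Upper Zone 1,912/4,428 × $565,600 = 244,224.75; North Ward 1,375/4,428 × $565,600 = 175,632.34; South Township 1,141/4,428 × $565,600 = 145,742.91.
At nearest $100: Upper Zone $244,200; North Ward $175,600; South Township $145,700. Sum = $565,500.
Difference $565,600 − $565,500 = +$100 applied to North Ward: North Ward becomes $175,700.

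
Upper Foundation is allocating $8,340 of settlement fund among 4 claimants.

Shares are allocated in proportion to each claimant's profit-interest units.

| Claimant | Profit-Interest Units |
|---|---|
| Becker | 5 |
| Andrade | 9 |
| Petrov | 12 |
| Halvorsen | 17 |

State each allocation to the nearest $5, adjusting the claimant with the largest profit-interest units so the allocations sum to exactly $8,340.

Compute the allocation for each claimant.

Becker: $970 | Andrade: $1,745 | Petrov: $2,325 | Halvorsen: $3,300

Combined profit-interest units = 43.
Pro-rata amounts: Becker 5/43 × $8,340 = 969.77; Andrade 9/43 × $8,340 = 1,745.58; Petrov 12/43 × $8,340 = 2,327.44; Halvorsen 17/43 × $8,340 = 3,297.21.
After rounding ($5): Becker $970; Andrade $1,745; Petrov $2,325; Halvorsen $3,295. Sum = $8,335.
Difference $8,340 − $8,335 = +$5 applied to largest profit-interest units (Halvorsen): Halvorsen becomes $3,300.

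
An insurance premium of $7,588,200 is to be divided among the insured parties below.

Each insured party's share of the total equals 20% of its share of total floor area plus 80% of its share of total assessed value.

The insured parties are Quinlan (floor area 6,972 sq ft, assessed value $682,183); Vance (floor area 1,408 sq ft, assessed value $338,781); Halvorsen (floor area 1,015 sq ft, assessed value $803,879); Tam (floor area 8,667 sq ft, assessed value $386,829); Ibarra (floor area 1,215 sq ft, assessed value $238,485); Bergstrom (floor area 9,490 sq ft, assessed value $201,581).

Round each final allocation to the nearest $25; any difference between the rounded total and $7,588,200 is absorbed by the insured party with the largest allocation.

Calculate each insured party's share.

Floor area total 28,767; assessed value total 2,651,738.
Blended shares (20% floor area + 80% assessed value): Quinlan 0.2543; Vance 0.1120; Halvorsen 0.2496; Tam 0.1770; Ibarra 0.0804; Bergstrom 0.1268.
Proportional shares: Quinlan 1,929,521.93; Vance 849,844.04; Halvorsen 1,893,848.48; Tam 1,342,797.03; Ibarra 610,056.86; Bergstrom 962,131.66.
Rounded to nearest $25: Quinlan $1,929,525; Vance $849,850; Halvorsen $1,893,850; Tam $1,342,800; Ibarra $610,050; Bergstrom $962,125. Sum = $7,588,200.
No rounding difference to absorb.

Quinlan: $1,929,525 | Vance: $849,850 | Halvorsen: $1,893,850 | Tam: $1,342,800 | Ibarra: $610,050 | Bergstrom: $962,125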